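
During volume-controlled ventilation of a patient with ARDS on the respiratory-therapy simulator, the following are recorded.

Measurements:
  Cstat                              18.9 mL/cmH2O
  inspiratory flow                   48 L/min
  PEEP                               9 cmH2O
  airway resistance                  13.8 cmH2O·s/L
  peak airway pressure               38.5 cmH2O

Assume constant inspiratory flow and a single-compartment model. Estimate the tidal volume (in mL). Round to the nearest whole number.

349

Flow: 48 L/min ÷ 60 = 0.8 L/s.
Equation of motion (constant flow): PIP = Vt/C + R·V̇ + PEEP.
Vt/C = PIP − R·V̇ − PEEP = 38.5 − 11.04 − 9 = 18.46 cmH2O.
Vt = C × 18.46 = 18.9 × 18.46 = 348.89 mL.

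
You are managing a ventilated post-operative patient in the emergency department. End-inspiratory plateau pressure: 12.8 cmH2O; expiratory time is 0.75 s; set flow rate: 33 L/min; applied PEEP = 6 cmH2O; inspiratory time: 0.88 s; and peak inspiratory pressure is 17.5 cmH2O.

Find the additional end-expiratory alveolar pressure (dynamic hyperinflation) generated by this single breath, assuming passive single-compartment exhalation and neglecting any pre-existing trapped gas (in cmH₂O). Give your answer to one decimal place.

2.0

Flow: 33 L/min ÷ 60 = 0.55 L/s.
Vt = flow × Ti = 0.55 L/s × 0.88 s × 1000 mL/L = 484.0 mL.
R = (PIP − Pplat)/V̇ = (17.5 − 12.8) / 0.55 = 4.7/0.55 = 8.545 cmH2O·s/L.
C = Vt/(Pplat − PEEP) = 484.0 / (12.8 − 6) = 484.0/6.8 = 71.176 mL/cmH2O.
τ = R × C = 8.545 × 0.07118 L/cmH2O = 0.6082 s.
Fraction remaining = e^(−Te/τ) = e^(−0.75/0.6082) = 0.2914; trapped volume = 484.0 × 0.2914 = 141.04 mL.
Additional alveolar pressure from trapping ≈ V_trapped / C = 141.04 / 71.176 = 1.982 cmH2O.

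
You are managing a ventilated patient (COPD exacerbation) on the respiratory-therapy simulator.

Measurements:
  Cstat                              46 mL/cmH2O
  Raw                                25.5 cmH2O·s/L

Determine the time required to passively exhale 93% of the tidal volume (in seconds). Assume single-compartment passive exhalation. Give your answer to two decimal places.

τ = R × C = 25.5 × 46 mL/cmH2O = 25.5 × 0.046 L/cmH2O = 1.173 s.
Exhaled fraction f = 1 − e^(−t/τ) → t = −τ·ln(1 − f) = −1.173·ln(0.07) = 3.119 s.

3.12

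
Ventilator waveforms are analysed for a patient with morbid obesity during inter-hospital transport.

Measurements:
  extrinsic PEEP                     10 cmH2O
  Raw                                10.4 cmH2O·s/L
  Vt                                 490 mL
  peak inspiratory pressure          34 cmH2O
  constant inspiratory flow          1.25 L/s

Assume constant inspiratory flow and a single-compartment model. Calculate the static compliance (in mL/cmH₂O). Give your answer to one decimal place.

44.5

Equation of motion (constant flow): PIP = Vt/C + R·V̇ + PEEP.
Vt/C = PIP − R·V̇ − PEEP = 34 − 10.4×1.25 − 10 = 34 − 13.0 − 10 = 11.0 cmH2O.
C = Vt / 11.0 = 490 / 11.0 = 44.545 mL/cmH2O.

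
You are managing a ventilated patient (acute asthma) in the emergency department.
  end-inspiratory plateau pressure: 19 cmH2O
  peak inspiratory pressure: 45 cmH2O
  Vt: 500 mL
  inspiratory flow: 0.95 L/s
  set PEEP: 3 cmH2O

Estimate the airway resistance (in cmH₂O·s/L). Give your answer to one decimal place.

27.4

Raw = (PIP − Pplat) / flow = (45 − 19) / 0.95 = 26.0 / 0.95 = 27.368 cmH2O·s/L.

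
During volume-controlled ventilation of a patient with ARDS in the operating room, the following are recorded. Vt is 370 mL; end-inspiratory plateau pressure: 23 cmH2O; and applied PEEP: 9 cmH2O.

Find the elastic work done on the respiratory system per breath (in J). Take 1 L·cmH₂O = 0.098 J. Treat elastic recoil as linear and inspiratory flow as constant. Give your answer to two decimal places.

0.25

Elastic work ≈ ½ × (Pplat − PEEP) × Vt = 0.5 × (23 − 9) × 0.370 L = 0.5 × 14.0 × 0.370 = 2.59 L·cmH2O.
× 0.098 J/(L·cmH2O) → 0.2538 J.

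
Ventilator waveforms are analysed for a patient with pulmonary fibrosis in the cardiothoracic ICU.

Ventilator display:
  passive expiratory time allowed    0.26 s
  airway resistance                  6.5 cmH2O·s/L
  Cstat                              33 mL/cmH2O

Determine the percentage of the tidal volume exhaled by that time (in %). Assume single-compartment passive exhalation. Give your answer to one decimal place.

τ = R × C = 6.5 × 33 mL/cmH2O = 6.5 × 0.033 L/cmH2O = 0.2145 s.
Passive exhalation: V(t)/V₀ = e^(−t/τ) = e^(−0.26/0.2145) = 0.2976.
Fraction exhaled = 1 − 0.2976 = 0.7024 → 70.24%.

70.2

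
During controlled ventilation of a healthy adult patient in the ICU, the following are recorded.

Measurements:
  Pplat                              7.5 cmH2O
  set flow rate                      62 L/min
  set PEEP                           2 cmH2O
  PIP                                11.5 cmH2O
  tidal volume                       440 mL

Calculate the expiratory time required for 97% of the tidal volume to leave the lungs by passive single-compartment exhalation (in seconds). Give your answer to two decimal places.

Flow: 62 L/min ÷ 60 = 1.0333 L/s.
R = (PIP − Pplat)/V̇ = (11.5 − 7.5) / 1.0333 = 4.0/1.0333 = 3.871 cmH2O·s/L.
C = Vt/(Pplat − PEEP) = 440.0 / (7.5 − 2) = 440.0/5.5 = 80.0 mL/cmH2O.
τ = R × C = 3.871 × 0.08 L/cmH2O = 0.3097 s.
t = −τ·ln(1 − 0.97) = −0.3097·ln(0.03) = 1.086 s.

1.09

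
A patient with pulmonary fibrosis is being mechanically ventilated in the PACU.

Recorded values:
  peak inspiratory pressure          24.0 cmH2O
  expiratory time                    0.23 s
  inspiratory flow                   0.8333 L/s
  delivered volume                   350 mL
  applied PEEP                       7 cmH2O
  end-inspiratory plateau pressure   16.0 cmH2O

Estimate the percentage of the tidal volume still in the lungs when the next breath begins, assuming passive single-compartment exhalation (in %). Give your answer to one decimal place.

R = (PIP − Pplat)/V̇ = (24.0 − 16.0) / 0.8333 = 8.0/0.8333 = 9.6 cmH2O·s/L.
C = Vt/(Pplat − PEEP) = 350.0 / (16.0 − 7) = 350.0/9.0 = 38.889 mL/cmH2O.
τ = R × C = 9.6 × 0.03889 L/cmH2O = 0.3733 s.
Fraction remaining at end-expiration = e^(−Te/τ) = e^(−0.23/0.3733) = 0.54 → 54.0%.

54.0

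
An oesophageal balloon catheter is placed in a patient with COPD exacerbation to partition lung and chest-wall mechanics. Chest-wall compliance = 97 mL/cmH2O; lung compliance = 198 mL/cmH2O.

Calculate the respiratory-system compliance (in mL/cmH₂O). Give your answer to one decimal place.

Lung and chest wall are elastances in series: 1/Crs = 1/CL + 1/Ccw.
1/Crs = 1/198 + 1/97 = 0.01536.
Crs = 65.104 mL/cmH2O.

65.1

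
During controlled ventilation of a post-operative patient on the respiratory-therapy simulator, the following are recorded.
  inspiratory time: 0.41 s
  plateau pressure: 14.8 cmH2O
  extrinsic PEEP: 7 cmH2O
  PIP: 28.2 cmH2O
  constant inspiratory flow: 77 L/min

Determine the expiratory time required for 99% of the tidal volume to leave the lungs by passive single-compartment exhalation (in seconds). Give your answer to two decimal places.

3.24

Flow: 77 L/min ÷ 60 = 1.2833 L/s.
Vt = flow × Ti = 1.2833 L/s × 0.41 s × 1000 mL/L = 526.15 mL.
R = (PIP − Pplat)/V̇ = (28.2 − 14.8) / 1.2833 = 13.4/1.2833 = 10.442 cmH2O·s/L.
C = Vt/(Pplat − PEEP) = 526.15 / (14.8 − 7) = 526.15/7.8 = 67.455 mL/cmH2O.
τ = R × C = 10.442 × 0.06746 L/cmH2O = 0.7044 s.
t = −τ·ln(1 − 0.99) = −0.7044·ln(0.01) = 3.244 s.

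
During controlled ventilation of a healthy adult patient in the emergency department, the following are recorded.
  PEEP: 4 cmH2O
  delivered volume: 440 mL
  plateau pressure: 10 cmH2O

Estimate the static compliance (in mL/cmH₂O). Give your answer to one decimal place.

Cstat = Vt / (Pplat − PEEP) = 440 / (10 − 4) = 440 / 6.0 = 73.333 mL/cmH2O.

73.3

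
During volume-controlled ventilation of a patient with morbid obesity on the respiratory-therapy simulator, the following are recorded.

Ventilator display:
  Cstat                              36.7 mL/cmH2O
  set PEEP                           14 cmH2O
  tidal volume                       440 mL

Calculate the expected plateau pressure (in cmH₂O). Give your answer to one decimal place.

26.0

Pplat = PEEP + Vt / Cstat = 14 + 440 / 36.7 = 14 + 11.989 = 25.989 cmH2O.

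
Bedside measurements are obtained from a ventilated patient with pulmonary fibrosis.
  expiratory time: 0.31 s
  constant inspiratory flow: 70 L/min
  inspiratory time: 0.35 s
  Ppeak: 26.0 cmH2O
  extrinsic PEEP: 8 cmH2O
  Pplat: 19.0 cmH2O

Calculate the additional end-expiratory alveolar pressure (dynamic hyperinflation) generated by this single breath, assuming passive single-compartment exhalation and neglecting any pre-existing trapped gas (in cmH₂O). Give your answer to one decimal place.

Flow: 70 L/min ÷ 60 = 1.1667 L/s.
Vt = flow × Ti = 1.1667 L/s × 0.35 s × 1000 mL/L = 408.35 mL.
R = (PIP − Pplat)/V̇ = (26.0 − 19.0) / 1.1667 = 7.0/1.1667 = 6.0 cmH2O·s/L.
C = Vt/(Pplat − PEEP) = 408.35 / (19.0 − 8) = 408.35/11.0 = 37.123 mL/cmH2O.
τ = R × C = 6.0 × 0.03712 L/cmH2O = 0.2227 s.
Fraction remaining = e^(−Te/τ) = e^(−0.31/0.2227) = 0.2486; trapped volume = 408.35 × 0.2486 = 101.52 mL.
Additional alveolar pressure from trapping ≈ V_trapped / C = 101.52 / 37.123 = 2.735 cmH2O.

2.7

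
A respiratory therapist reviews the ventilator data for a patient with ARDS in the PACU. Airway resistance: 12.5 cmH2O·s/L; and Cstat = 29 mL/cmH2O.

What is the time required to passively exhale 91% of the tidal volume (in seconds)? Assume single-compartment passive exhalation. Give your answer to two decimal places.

0.87

τ = R × C = 12.5 × 29 mL/cmH2O = 12.5 × 0.029 L/cmH2O = 0.3625 s.
Exhaled fraction f = 1 − e^(−t/τ) → t = −τ·ln(1 − f) = −0.3625·ln(0.09) = 0.8729 s.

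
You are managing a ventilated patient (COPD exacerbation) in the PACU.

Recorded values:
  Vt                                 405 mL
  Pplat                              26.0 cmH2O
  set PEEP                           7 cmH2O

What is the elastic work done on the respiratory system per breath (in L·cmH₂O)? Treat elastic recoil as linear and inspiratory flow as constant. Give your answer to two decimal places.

3.85

Elastic work ≈ ½ × (Pplat − PEEP) × Vt = 0.5 × (26.0 − 7) × 0.405 L = 0.5 × 19.0 × 0.405 = 3.848 L·cmH2O.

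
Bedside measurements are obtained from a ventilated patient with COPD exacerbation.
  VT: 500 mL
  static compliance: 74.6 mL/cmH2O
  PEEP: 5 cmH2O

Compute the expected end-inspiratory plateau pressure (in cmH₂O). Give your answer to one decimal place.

Pplat = PEEP + Vt / Cstat = 5 + 500 / 74.6 = 5 + 6.702 = 11.702 cmH2O.

11.7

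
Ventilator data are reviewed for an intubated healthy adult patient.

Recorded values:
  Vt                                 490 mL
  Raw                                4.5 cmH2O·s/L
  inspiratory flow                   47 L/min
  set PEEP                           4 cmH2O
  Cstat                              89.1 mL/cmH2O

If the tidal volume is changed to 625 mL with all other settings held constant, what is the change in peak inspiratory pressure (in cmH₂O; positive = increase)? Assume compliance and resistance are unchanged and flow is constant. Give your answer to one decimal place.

PIP = Vt/C + R·V̇ + PEEP (constant-flow equation of motion).
Only the elastic term changes: ΔPIP = ΔVt / C = (625 − 490) / 89.1 = 1.515 cmH2O.

1.5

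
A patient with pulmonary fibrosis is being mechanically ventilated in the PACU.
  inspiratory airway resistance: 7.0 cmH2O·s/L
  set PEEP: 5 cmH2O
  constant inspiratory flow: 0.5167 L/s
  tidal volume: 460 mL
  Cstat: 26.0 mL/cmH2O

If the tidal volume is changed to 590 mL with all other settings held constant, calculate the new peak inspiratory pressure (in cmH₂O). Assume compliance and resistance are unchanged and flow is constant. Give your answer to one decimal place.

31.3

PIP = Vt/C + R·V̇ + PEEP (constant-flow equation of motion).
Only the elastic term changes: ΔPIP = ΔVt / C = (590 − 460) / 26.0 = 5.0 cmH2O.
Original PIP = 460/26.0 + 7.0×0.5167 + 5 = 26.309 cmH2O; new PIP = 26.309 + (5.0) = 31.309 cmH2O.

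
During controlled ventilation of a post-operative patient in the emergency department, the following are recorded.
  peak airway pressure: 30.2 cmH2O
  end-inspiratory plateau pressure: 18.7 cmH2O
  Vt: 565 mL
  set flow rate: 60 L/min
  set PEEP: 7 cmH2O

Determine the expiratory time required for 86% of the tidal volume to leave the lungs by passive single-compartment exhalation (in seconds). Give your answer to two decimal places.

Flow: 60 L/min ÷ 60 = 1 L/s.
R = (PIP − Pplat)/V̇ = (30.2 − 18.7) / 1 = 11.5/1 = 11.5 cmH2O·s/L.
C = Vt/(Pplat − PEEP) = 565.0 / (18.7 − 7) = 565.0/11.7 = 48.291 mL/cmH2O.
τ = R × C = 11.5 × 0.04829 L/cmH2O = 0.5553 s.
t = −τ·ln(1 − 0.86) = −0.5553·ln(0.14) = 1.092 s.

1.09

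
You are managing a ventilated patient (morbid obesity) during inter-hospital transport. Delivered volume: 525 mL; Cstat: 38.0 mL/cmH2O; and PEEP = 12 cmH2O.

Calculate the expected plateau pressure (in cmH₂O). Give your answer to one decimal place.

Pplat = PEEP + Vt / Cstat = 12 + 525 / 38.0 = 12 + 13.816 = 25.816 cmH2O.

25.8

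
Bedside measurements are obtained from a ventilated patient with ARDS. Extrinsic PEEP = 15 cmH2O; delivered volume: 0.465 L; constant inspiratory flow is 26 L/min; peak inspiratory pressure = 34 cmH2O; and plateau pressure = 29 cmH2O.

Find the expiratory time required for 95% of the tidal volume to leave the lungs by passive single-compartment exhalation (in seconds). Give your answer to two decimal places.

1.15

Flow: 26 L/min ÷ 60 = 0.4333 L/s.
R = (PIP − Pplat)/V̇ = (34 − 29) / 0.4333 = 5.0/0.4333 = 11.539 cmH2O·s/L.
C = Vt/(Pplat − PEEP) = 465.0 / (29 − 15) = 465.0/14.0 = 33.214 mL/cmH2O.
τ = R × C = 11.539 × 0.03321 L/cmH2O = 0.3832 s.
t = −τ·ln(1 − 0.95) = −0.3832·ln(0.05) = 1.148 s.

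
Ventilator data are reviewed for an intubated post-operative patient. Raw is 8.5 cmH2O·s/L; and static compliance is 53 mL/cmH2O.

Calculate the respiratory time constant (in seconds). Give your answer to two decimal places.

0.45

τ = R × C = 8.5 × 53 mL/cmH2O = 8.5 × 0.053 L/cmH2O = 0.4505 s.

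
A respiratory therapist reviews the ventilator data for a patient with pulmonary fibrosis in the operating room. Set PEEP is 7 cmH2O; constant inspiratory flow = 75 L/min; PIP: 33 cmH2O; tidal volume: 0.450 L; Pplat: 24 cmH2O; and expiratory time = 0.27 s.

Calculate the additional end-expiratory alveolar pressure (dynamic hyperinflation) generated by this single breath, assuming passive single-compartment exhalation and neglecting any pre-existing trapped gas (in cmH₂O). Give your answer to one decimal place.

4.1

Flow: 75 L/min ÷ 60 = 1.25 L/s.
R = (PIP − Pplat)/V̇ = (33 − 24) / 1.25 = 9.0/1.25 = 7.2 cmH2O·s/L.
C = Vt/(Pplat − PEEP) = 450.0 / (24 − 7) = 450.0/17.0 = 26.471 mL/cmH2O.
τ = R × C = 7.2 × 0.02647 L/cmH2O = 0.1906 s.
Fraction remaining = e^(−Te/τ) = e^(−0.27/0.1906) = 0.2425; trapped volume = 450.0 × 0.2425 = 109.13 mL.
Additional alveolar pressure from trapping ≈ V_trapped / C = 109.13 / 26.471 = 4.123 cmH2O.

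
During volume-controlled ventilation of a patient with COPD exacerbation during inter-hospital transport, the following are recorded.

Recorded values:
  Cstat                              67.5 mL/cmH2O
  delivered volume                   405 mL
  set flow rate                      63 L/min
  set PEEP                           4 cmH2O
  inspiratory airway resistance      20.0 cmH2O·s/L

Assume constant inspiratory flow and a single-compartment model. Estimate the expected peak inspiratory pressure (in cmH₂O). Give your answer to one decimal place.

Flow: 63 L/min ÷ 60 = 1.05 L/s.
Equation of motion (constant flow): PIP = Vt/C + R·V̇ + PEEP.
PIP = 405/67.5 + 20.0×1.05 + 4 = 6.0 + 21.0 + 4 = 31.0 cmH2O.

31.0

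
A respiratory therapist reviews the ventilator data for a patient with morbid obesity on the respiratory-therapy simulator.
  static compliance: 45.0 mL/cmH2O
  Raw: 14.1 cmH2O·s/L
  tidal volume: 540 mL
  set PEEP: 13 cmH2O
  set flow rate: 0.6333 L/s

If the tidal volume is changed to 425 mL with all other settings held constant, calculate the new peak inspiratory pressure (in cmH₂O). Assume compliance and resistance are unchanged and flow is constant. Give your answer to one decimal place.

PIP = Vt/C + R·V̇ + PEEP (constant-flow equation of motion).
Only the elastic term changes: ΔPIP = ΔVt / C = (425 − 540) / 45.0 = -2.556 cmH2O.
Original PIP = 540/45.0 + 14.1×0.6333 + 13 = 33.93 cmH2O; new PIP = 33.93 + (-2.556) = 31.374 cmH2O.

31.4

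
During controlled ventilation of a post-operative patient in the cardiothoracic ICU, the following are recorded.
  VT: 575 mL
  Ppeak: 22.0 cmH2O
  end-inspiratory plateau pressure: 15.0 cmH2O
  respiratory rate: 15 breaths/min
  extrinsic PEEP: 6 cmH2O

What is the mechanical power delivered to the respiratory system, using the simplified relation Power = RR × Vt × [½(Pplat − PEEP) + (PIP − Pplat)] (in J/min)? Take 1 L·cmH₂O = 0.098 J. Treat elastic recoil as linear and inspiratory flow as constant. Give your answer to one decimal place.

9.7

Per-breath work = Vt × [½(Pplat−PEEP) + (PIP−Pplat)] = 0.575 × [0.5×9.0 + 7.0] = 0.575 × 11.5 = 6.613 L·cmH2O.
Power = 15 × 6.613 = 99.195 L·cmH2O/min.
× 0.098 J/(L·cmH2O) → 9.721 J/min.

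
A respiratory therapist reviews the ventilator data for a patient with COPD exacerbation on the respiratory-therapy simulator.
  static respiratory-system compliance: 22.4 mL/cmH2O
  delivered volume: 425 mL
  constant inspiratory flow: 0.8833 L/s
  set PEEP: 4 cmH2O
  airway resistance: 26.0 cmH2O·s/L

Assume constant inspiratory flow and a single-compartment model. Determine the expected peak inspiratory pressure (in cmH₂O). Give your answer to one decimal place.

Equation of motion (constant flow): PIP = Vt/C + R·V̇ + PEEP.
PIP = 425/22.4 + 26.0×0.8833 + 4 = 18.973 + 22.966 + 4 = 45.939 cmH2O.

45.9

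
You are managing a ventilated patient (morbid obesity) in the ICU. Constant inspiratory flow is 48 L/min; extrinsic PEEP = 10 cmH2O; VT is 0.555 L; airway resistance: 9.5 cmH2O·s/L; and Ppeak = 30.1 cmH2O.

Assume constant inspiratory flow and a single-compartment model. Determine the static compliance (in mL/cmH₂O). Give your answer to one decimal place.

Flow: 48 L/min ÷ 60 = 0.8 L/s.
Equation of motion (constant flow): PIP = Vt/C + R·V̇ + PEEP.
Vt/C = PIP − R·V̇ − PEEP = 30.1 − 9.5×0.8 − 10 = 30.1 − 7.6 − 10 = 12.5 cmH2O.
C = Vt / 12.5 = 555 / 12.5 = 44.4 mL/cmH2O.

44.4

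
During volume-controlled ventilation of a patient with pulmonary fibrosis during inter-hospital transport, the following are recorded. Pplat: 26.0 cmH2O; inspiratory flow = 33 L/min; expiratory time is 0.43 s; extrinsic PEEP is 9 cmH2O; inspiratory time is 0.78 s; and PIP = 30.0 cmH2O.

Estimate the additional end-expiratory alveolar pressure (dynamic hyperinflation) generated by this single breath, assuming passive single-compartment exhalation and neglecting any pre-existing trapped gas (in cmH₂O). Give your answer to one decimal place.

1.6

Flow: 33 L/min ÷ 60 = 0.55 L/s.
Vt = flow × Ti = 0.55 L/s × 0.78 s × 1000 mL/L = 429.0 mL.
R = (PIP − Pplat)/V̇ = (30.0 − 26.0) / 0.55 = 4.0/0.55 = 7.273 cmH2O·s/L.
C = Vt/(Pplat − PEEP) = 429.0 / (26.0 − 9) = 429.0/17.0 = 25.235 mL/cmH2O.
τ = R × C = 7.273 × 0.02524 L/cmH2O = 0.1836 s.
Fraction remaining = e^(−Te/τ) = e^(−0.43/0.1836) = 0.09613; trapped volume = 429.0 × 0.09613 = 41.24 mL.
Additional alveolar pressure from trapping ≈ V_trapped / C = 41.24 / 25.235 = 1.634 cmH2O.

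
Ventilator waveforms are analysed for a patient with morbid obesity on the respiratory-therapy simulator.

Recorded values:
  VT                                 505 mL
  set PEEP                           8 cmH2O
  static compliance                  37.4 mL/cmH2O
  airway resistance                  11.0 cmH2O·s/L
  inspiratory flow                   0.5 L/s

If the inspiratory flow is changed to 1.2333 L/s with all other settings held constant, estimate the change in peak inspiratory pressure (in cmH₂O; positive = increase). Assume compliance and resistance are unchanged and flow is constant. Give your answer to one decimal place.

8.1

PIP = Vt/C + R·V̇ + PEEP (constant-flow equation of motion).
Only the resistive term changes: ΔPIP = R × ΔV̇ = 11.0 × (1.2333 − 0.5) = 11.0 × 0.7333 = 8.066 cmH2O.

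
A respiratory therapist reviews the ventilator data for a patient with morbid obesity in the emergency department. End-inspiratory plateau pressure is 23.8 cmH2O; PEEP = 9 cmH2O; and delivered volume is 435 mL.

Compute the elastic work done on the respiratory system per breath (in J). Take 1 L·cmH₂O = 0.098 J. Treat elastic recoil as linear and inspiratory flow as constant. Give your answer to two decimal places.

Elastic work ≈ ½ × (Pplat − PEEP) × Vt = 0.5 × (23.8 − 9) × 0.435 L = 0.5 × 14.8 × 0.435 = 3.219 L·cmH2O.
× 0.098 J/(L·cmH2O) → 0.3155 J.

0.32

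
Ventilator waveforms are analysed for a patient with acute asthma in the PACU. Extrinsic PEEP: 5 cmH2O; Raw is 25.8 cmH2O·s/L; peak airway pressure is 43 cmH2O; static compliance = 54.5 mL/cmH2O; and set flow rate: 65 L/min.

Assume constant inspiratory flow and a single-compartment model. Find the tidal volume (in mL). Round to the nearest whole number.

Flow: 65 L/min ÷ 60 = 1.0833 L/s.
Equation of motion (constant flow): PIP = Vt/C + R·V̇ + PEEP.
Vt/C = PIP − R·V̇ − PEEP = 43 − 27.949 − 5 = 10.051 cmH2O.
Vt = C × 10.051 = 54.5 × 10.051 = 547.78 mL.

548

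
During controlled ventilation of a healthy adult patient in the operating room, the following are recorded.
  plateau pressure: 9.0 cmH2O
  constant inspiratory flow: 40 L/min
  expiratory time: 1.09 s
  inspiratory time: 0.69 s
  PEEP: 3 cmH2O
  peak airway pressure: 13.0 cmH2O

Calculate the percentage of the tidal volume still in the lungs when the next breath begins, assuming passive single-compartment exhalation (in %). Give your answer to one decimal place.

Flow: 40 L/min ÷ 60 = 0.6667 L/s.
Vt = flow × Ti = 0.6667 L/s × 0.69 s × 1000 mL/L = 460.02 mL.
R = (PIP − Pplat)/V̇ = (13.0 − 9.0) / 0.6667 = 4.0/0.6667 = 6.0 cmH2O·s/L.
C = Vt/(Pplat − PEEP) = 460.02 / (9.0 − 3) = 460.02/6.0 = 76.67 mL/cmH2O.
τ = R × C = 6.0 × 0.07667 L/cmH2O = 0.46 s.
Fraction remaining at end-expiration = e^(−Te/τ) = e^(−1.09/0.46) = 0.09352 → 9.352%.

9.4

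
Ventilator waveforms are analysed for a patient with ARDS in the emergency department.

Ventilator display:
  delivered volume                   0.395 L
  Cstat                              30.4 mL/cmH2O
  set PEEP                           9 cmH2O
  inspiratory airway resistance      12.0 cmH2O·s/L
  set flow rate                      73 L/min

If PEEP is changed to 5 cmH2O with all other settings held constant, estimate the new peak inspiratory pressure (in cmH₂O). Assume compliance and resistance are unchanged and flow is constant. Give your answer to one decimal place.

Flow: 73 L/min ÷ 60 = 1.2167 L/s.
PIP = Vt/C + R·V̇ + PEEP (constant-flow equation of motion).
Only the baseline term changes: ΔPIP = ΔPEEP = 5 − 9 = -4.0 cmH2O.
Original PIP = 395/30.4 + 12.0×1.2167 + 9 = 36.594 cmH2O; new PIP = 36.594 + (-4.0) = 32.594 cmH2O.

32.6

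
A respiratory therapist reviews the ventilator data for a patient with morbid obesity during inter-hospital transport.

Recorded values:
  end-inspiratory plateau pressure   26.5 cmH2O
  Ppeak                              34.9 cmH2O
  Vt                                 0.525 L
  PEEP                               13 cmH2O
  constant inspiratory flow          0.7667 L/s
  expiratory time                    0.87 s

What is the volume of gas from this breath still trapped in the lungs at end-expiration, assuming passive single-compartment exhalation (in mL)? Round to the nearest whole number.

68

R = (PIP − Pplat)/V̇ = (34.9 − 26.5) / 0.7667 = 8.4/0.7667 = 10.956 cmH2O·s/L.
C = Vt/(Pplat − PEEP) = 525.0 / (26.5 − 13) = 525.0/13.5 = 38.889 mL/cmH2O.
τ = R × C = 10.956 × 0.03889 L/cmH2O = 0.4261 s.
Fraction remaining = e^(−Te/τ) = e^(−0.87/0.4261) = 0.1298.
Trapped volume = 525.0 × 0.1298 = 68.145 mL.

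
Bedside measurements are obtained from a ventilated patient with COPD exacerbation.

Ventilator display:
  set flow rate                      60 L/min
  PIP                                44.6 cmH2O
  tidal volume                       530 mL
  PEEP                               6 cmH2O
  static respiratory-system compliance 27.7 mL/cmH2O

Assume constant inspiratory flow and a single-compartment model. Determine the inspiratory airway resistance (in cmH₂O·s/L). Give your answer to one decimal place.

19.5

Flow: 60 L/min ÷ 60 = 1 L/s.
Equation of motion (constant flow): PIP = Vt/C + R·V̇ + PEEP.
R·V̇ = PIP − Vt/C − PEEP = 44.6 − 530/27.7 − 6 = 44.6 − 19.134 − 6 = 19.466 cmH2O.
R = 19.466 / 1 = 19.466 cmH2O·s/L.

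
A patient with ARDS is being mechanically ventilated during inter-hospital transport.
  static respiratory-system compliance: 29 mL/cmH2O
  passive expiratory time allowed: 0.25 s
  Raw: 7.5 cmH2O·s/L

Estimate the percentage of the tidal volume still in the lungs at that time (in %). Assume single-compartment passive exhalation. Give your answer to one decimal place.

τ = R × C = 7.5 × 29 mL/cmH2O = 7.5 × 0.029 L/cmH2O = 0.2175 s.
Passive exhalation: V(t)/V₀ = e^(−t/τ) = e^(−0.25/0.2175) = 0.3168.
Fraction remaining = 0.3168 → 31.68%.

31.7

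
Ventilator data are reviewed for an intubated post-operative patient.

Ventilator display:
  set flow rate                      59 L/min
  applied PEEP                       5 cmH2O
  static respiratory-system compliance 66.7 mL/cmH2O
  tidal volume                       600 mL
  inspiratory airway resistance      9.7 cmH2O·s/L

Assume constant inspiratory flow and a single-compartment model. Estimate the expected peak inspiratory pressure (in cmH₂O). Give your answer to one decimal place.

23.5

Flow: 59 L/min ÷ 60 = 0.9833 L/s.
Equation of motion (constant flow): PIP = Vt/C + R·V̇ + PEEP.
PIP = 600/66.7 + 9.7×0.9833 + 5 = 8.996 + 9.538 + 5 = 23.534 cmH2O.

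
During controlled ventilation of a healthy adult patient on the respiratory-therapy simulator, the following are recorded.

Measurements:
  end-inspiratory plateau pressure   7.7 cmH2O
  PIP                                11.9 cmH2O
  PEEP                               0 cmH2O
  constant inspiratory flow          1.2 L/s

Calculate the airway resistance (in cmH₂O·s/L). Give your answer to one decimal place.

Raw = (PIP − Pplat) / flow = (11.9 − 7.7) / 1.2 = 4.2 / 1.2 = 3.5 cmH2O·s/L.

3.5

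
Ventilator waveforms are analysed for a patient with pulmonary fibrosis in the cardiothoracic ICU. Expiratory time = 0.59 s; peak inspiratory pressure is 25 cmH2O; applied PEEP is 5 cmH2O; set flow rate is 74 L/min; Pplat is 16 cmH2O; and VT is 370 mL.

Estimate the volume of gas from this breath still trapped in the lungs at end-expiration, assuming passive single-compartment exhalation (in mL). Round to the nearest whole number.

33

Flow: 74 L/min ÷ 60 = 1.2333 L/s.
R = (PIP − Pplat)/V̇ = (25 − 16) / 1.2333 = 9.0/1.2333 = 7.297 cmH2O·s/L.
C = Vt/(Pplat − PEEP) = 370.0 / (16 − 5) = 370.0/11.0 = 33.636 mL/cmH2O.
τ = R × C = 7.297 × 0.03364 L/cmH2O = 0.2455 s.
Fraction remaining = e^(−Te/τ) = e^(−0.59/0.2455) = 0.09042.
Trapped volume = 370.0 × 0.09042 = 33.455 mL.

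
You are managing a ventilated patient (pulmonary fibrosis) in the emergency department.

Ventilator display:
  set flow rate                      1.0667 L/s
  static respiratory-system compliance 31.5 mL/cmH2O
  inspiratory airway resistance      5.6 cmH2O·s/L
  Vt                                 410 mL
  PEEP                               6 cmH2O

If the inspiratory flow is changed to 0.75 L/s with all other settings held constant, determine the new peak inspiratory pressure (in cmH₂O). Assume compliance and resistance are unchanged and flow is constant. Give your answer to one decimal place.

23.2

PIP = Vt/C + R·V̇ + PEEP (constant-flow equation of motion).
Only the resistive term changes: ΔPIP = R × ΔV̇ = 5.6 × (0.75 − 1.0667) = 5.6 × -0.3167 = -1.774 cmH2O.
Original PIP = 410/31.5 + 5.6×1.0667 + 6 = 24.989 cmH2O; new PIP = 24.989 + (-1.774) = 23.215 cmH2O.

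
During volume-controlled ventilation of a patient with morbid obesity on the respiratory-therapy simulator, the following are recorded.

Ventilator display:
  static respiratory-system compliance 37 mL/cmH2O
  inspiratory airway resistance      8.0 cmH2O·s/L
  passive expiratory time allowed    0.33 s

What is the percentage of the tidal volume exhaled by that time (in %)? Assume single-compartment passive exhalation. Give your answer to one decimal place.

67.2

τ = R × C = 8.0 × 37 mL/cmH2O = 8.0 × 0.037 L/cmH2O = 0.296 s.
Passive exhalation: V(t)/V₀ = e^(−t/τ) = e^(−0.33/0.296) = 0.328.
Fraction exhaled = 1 − 0.328 = 0.672 → 67.2%.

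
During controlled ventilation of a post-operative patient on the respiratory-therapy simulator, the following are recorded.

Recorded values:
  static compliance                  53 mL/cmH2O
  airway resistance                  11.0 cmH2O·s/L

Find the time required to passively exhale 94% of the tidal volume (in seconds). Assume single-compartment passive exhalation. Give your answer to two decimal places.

1.64

τ = R × C = 11.0 × 53 mL/cmH2O = 11.0 × 0.053 L/cmH2O = 0.583 s.
Exhaled fraction f = 1 − e^(−t/τ) → t = −τ·ln(1 − f) = −0.583·ln(0.06) = 1.64 s.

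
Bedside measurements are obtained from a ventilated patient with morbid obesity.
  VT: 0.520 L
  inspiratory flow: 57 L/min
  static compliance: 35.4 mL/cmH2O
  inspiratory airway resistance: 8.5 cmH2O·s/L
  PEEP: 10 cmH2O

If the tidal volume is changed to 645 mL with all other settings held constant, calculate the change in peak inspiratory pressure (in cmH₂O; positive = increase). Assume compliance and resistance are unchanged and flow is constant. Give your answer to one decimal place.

PIP = Vt/C + R·V̇ + PEEP (constant-flow equation of motion).
Only the elastic term changes: ΔPIP = ΔVt / C = (645 − 520) / 35.4 = 3.531 cmH2O.

3.5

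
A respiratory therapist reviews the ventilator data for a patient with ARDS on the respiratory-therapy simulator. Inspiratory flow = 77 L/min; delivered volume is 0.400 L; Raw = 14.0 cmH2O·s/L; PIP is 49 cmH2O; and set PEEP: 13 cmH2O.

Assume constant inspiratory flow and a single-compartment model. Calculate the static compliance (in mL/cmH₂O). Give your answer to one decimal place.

22.2

Flow: 77 L/min ÷ 60 = 1.2833 L/s.
Equation of motion (constant flow): PIP = Vt/C + R·V̇ + PEEP.
Vt/C = PIP − R·V̇ − PEEP = 49 − 14.0×1.2833 − 13 = 49 − 17.966 − 13 = 18.034 cmH2O.
C = Vt / 18.034 = 400 / 18.034 = 22.18 mL/cmH2O.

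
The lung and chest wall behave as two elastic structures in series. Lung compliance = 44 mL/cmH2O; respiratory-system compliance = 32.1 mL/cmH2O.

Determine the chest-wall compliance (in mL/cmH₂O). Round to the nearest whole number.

119

1/Ccw = 1/Crs − 1/CL.
1/Ccw = 1/32.1 − 1/44 = 0.008425.
Ccw = 118.69 mL/cmH2O.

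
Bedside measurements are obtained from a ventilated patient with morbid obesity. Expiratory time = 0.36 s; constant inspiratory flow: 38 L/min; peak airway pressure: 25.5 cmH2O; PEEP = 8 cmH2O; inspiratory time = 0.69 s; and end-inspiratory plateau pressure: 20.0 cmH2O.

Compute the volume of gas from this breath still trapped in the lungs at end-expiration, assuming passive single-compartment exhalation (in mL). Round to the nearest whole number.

140

Flow: 38 L/min ÷ 60 = 0.6333 L/s.
Vt = flow × Ti = 0.6333 L/s × 0.69 s × 1000 mL/L = 436.98 mL.
R = (PIP − Pplat)/V̇ = (25.5 − 20.0) / 0.6333 = 5.5/0.6333 = 8.685 cmH2O·s/L.
C = Vt/(Pplat − PEEP) = 436.98 / (20.0 − 8) = 436.98/12.0 = 36.415 mL/cmH2O.
τ = R × C = 8.685 × 0.03642 L/cmH2O = 0.3163 s.
Fraction remaining = e^(−Te/τ) = e^(−0.36/0.3163) = 0.3204.
Trapped volume = 436.98 × 0.3204 = 140.01 mL.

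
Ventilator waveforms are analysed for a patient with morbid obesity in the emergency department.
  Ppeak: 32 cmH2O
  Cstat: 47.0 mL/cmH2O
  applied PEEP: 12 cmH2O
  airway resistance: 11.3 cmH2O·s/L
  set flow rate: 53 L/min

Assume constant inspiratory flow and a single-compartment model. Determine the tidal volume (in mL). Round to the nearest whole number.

471

Flow: 53 L/min ÷ 60 = 0.8833 L/s.
Equation of motion (constant flow): PIP = Vt/C + R·V̇ + PEEP.
Vt/C = PIP − R·V̇ − PEEP = 32 − 9.981 − 12 = 10.019 cmH2O.
Vt = C × 10.019 = 47.0 × 10.019 = 470.89 mL.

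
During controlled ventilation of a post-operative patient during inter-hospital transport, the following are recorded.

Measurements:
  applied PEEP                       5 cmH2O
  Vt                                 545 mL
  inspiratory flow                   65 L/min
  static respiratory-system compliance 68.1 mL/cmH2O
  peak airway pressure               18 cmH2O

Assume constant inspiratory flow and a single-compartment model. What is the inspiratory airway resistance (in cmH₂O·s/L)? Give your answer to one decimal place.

4.6

Flow: 65 L/min ÷ 60 = 1.0833 L/s.
Equation of motion (constant flow): PIP = Vt/C + R·V̇ + PEEP.
R·V̇ = PIP − Vt/C − PEEP = 18 − 545/68.1 − 5 = 18 − 8.003 − 5 = 4.997 cmH2O.
R = 4.997 / 1.0833 = 4.613 cmH2O·s/L.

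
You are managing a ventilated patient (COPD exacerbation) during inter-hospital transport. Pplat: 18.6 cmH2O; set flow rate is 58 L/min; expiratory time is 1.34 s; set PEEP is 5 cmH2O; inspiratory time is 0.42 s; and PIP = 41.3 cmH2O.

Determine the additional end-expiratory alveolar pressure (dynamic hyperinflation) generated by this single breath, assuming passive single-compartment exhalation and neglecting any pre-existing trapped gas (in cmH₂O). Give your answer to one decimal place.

Flow: 58 L/min ÷ 60 = 0.9667 L/s.
Vt = flow × Ti = 0.9667 L/s × 0.42 s × 1000 mL/L = 406.01 mL.
R = (PIP − Pplat)/V̇ = (41.3 − 18.6) / 0.9667 = 22.7/0.9667 = 23.482 cmH2O·s/L.
C = Vt/(Pplat − PEEP) = 406.01 / (18.6 − 5) = 406.01/13.6 = 29.854 mL/cmH2O.
τ = R × C = 23.482 × 0.02985 L/cmH2O = 0.7009 s.
Fraction remaining = e^(−Te/τ) = e^(−1.34/0.7009) = 0.1478; trapped volume = 406.01 × 0.1478 = 60.008 mL.
Additional alveolar pressure from trapping ≈ V_trapped / C = 60.008 / 29.854 = 2.01 cmH2O.

2.0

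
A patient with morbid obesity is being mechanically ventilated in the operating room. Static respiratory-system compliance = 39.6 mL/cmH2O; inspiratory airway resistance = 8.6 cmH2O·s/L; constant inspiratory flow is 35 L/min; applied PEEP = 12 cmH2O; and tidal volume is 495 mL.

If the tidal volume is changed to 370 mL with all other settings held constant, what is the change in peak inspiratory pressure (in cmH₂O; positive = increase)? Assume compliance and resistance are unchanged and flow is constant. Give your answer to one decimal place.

PIP = Vt/C + R·V̇ + PEEP (constant-flow equation of motion).
Only the elastic term changes: ΔPIP = ΔVt / C = (370 − 495) / 39.6 = -3.157 cmH2O.

-3.2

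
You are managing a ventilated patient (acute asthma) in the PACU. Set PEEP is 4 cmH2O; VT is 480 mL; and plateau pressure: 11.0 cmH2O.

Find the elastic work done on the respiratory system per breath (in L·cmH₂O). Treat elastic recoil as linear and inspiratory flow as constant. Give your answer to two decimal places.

1.68

Elastic work ≈ ½ × (Pplat − PEEP) × Vt = 0.5 × (11.0 − 4) × 0.480 L = 0.5 × 7.0 × 0.480 = 1.68 L·cmH2O.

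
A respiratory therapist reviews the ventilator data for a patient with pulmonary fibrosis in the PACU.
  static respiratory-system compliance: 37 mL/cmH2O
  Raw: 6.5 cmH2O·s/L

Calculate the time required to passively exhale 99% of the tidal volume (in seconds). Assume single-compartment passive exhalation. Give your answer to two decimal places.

τ = R × C = 6.5 × 37 mL/cmH2O = 6.5 × 0.037 L/cmH2O = 0.2405 s.
Exhaled fraction f = 1 − e^(−t/τ) → t = −τ·ln(1 − f) = −0.2405·ln(0.01) = 1.108 s.

1.11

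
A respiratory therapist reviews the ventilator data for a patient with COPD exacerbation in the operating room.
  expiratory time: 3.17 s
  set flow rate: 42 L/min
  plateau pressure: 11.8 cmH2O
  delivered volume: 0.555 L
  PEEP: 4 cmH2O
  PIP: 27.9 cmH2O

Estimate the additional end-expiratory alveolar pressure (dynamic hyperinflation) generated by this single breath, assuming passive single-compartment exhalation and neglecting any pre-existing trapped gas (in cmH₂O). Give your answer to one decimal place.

1.1

Flow: 42 L/min ÷ 60 = 0.7 L/s.
R = (PIP − Pplat)/V̇ = (27.9 − 11.8) / 0.7 = 16.1/0.7 = 23.0 cmH2O·s/L.
C = Vt/(Pplat − PEEP) = 555.0 / (11.8 − 4) = 555.0/7.8 = 71.154 mL/cmH2O.
τ = R × C = 23.0 × 0.07115 L/cmH2O = 1.636 s.
Fraction remaining = e^(−Te/τ) = e^(−3.17/1.636) = 0.144; trapped volume = 555.0 × 0.144 = 79.92 mL.
Additional alveolar pressure from trapping ≈ V_trapped / C = 79.92 / 71.154 = 1.123 cmH2O.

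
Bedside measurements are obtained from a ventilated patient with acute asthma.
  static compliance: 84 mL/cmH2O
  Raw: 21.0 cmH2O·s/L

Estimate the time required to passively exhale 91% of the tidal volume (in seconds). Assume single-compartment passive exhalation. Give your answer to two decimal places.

4.25

τ = R × C = 21.0 × 84 mL/cmH2O = 21.0 × 0.084 L/cmH2O = 1.764 s.
Exhaled fraction f = 1 − e^(−t/τ) → t = −τ·ln(1 − f) = −1.764·ln(0.09) = 4.248 s.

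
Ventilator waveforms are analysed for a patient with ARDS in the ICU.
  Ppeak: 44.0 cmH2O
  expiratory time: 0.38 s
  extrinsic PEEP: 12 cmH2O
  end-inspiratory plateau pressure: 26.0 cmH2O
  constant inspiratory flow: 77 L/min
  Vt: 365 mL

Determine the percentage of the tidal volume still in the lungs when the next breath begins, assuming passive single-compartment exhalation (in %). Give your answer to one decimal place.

Flow: 77 L/min ÷ 60 = 1.2833 L/s.
R = (PIP − Pplat)/V̇ = (44.0 − 26.0) / 1.2833 = 18.0/1.2833 = 14.026 cmH2O·s/L.
C = Vt/(Pplat − PEEP) = 365.0 / (26.0 − 12) = 365.0/14.0 = 26.071 mL/cmH2O.
τ = R × C = 14.026 × 0.02607 L/cmH2O = 0.3657 s.
Fraction remaining at end-expiration = e^(−Te/τ) = e^(−0.38/0.3657) = 0.3538 → 35.38%.

35.4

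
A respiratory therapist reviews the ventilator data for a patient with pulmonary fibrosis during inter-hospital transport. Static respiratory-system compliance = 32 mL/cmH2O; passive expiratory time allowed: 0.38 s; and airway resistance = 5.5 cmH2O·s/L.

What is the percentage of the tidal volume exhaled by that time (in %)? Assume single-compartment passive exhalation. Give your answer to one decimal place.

τ = R × C = 5.5 × 32 mL/cmH2O = 5.5 × 0.032 L/cmH2O = 0.176 s.
Passive exhalation: V(t)/V₀ = e^(−t/τ) = e^(−0.38/0.176) = 0.1154.
Fraction exhaled = 1 − 0.1154 = 0.8846 → 88.46%.

88.5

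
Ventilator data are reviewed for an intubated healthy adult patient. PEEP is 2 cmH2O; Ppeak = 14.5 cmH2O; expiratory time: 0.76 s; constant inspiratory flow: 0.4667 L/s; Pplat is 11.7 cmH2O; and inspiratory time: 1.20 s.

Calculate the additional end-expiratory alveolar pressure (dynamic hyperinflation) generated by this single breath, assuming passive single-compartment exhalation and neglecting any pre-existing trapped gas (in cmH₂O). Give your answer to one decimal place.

Vt = flow × Ti = 0.4667 L/s × 1.20 s × 1000 mL/L = 560.04 mL.
R = (PIP − Pplat)/V̇ = (14.5 − 11.7) / 0.4667 = 2.8/0.4667 = 6.0 cmH2O·s/L.
C = Vt/(Pplat − PEEP) = 560.04 / (11.7 − 2) = 560.04/9.7 = 57.736 mL/cmH2O.
τ = R × C = 6.0 × 0.05774 L/cmH2O = 0.3464 s.
Fraction remaining = e^(−Te/τ) = e^(−0.76/0.3464) = 0.1115; trapped volume = 560.04 × 0.1115 = 62.444 mL.
Additional alveolar pressure from trapping ≈ V_trapped / C = 62.444 / 57.736 = 1.082 cmH2O.

1.1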